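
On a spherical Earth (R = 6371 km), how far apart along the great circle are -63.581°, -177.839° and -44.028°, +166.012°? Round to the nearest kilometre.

Δλ = 166.012 − -177.839 = 343.851°; wrapped into (−180°, 180°]: -16.149°.
Δφ = -44.028 − -63.581 = 19.553°.
a = sin²(Δφ/2) + cos φ₁ · cos φ₂ · sin²(Δλ/2) = 0.035145.
c = 2·atan2(√a, √(1−a)) = 0.37717 rad → d = 6371·c ≈ 2402.97 km.

2403 km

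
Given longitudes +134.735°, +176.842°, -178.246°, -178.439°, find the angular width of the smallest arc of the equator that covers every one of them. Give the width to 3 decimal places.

47.019°

Sort the longitudes: -178.439°, -178.246°, +134.735°, +176.842°.
Eastward gaps between consecutive values (wrapping around): 0.193°, 312.981°, 42.107°, 4.719°.
Largest gap = 312.981° ⇒ minimal covering band is its complement: 360° − 312.981° = 47.019°.
Band runs from +134.735° eastward to -178.246°, crossing the antimeridian.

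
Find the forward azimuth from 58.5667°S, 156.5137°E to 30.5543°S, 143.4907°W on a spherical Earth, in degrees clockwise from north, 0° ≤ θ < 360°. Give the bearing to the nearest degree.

Δλ = -143.4907 − 156.5137 = -300.0044°; wrapped into (−180°, 180°]: 59.9956°.
θ = atan2( sin Δλ · cos φ₂ , cos φ₁ · sin φ₂ − sin φ₁ · cos φ₂ · cos Δλ )
  = atan2(0.74574, 0.10233) = 82.187° → normalised to [0°, 360°): 82.187°.

82°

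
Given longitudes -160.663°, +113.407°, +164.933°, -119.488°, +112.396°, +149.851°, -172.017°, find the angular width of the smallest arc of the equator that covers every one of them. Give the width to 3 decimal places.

128.116°

Sort the longitudes: -172.017°, -160.663°, -119.488°, +112.396°, +113.407°, +149.851°, +164.933°.
Eastward gaps between consecutive values (wrapping around): 11.354°, 41.175°, 231.884°, 1.011°, 36.444°, 15.082°, 23.050°.
Largest gap = 231.884° ⇒ minimal covering band is its complement: 360° − 231.884° = 128.116°.
Band runs from +112.396° eastward to -119.488°, crossing the antimeridian.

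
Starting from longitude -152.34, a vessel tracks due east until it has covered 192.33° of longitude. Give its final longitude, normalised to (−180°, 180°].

+39.99°

Start at -152.34°; shift +192.33° → +39.99°.
+39.99° already lies in (−180°, 180°].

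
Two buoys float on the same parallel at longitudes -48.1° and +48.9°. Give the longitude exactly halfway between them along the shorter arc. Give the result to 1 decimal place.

Signed shortest Δλ from -48.1° to +48.9° is +97.0°.
Midpoint longitude = -48.1° + (+97.0°)/2 = -48.1° + 48.5° = +0.4°.

+0.4°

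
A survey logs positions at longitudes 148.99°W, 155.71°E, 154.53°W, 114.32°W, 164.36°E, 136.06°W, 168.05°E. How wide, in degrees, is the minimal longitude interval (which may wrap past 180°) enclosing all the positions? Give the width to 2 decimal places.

89.97°

Sort the longitudes: -154.53°, -148.99°, -136.06°, -114.32°, +155.71°, +164.36°, +168.05°.
Eastward gaps between consecutive values (wrapping around): 5.54°, 12.93°, 21.74°, 270.03°, 8.65°, 3.69°, 37.42°.
Largest gap = 270.03° ⇒ minimal covering band is its complement: 360° − 270.03° = 89.97°.
Band runs from +155.71° eastward to -114.32°, crossing the antimeridian.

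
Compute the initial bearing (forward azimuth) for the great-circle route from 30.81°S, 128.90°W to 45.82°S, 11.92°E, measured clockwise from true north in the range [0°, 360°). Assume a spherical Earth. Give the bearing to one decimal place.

153.7°

Δλ = 11.92 − -128.90 = 140.82°.
θ = atan2( sin Δλ · cos φ₂ , cos φ₁ · sin φ₂ − sin φ₁ · cos φ₂ · cos Δλ )
  = atan2(0.44028, -0.89264) = 153.746° → normalised to [0°, 360°): 153.746°.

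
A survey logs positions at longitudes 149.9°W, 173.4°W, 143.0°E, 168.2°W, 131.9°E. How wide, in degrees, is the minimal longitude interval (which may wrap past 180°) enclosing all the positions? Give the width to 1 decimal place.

78.2°

Sort the longitudes: -173.4°, -168.2°, -149.9°, +131.9°, +143.0°.
Eastward gaps between consecutive values (wrapping around): 5.2°, 18.3°, 281.8°, 11.1°, 43.6°.
Largest gap = 281.8° ⇒ minimal covering band is its complement: 360° − 281.8° = 78.2°.
Band runs from +131.9° eastward to -149.9°, crossing the antimeridian.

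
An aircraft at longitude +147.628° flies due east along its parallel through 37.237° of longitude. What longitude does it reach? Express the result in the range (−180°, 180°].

Start at +147.628°; shift +37.237° → +184.865°.
+184.865° lies outside (−180°, 180°]; subtract 360° → -175.135°.

-175.135°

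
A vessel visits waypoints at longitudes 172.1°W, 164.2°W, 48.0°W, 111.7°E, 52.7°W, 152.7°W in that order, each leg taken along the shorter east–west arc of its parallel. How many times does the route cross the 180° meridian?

Leg 1: -172.1° → -164.2°, shortest Δλ = 7.9° (east) — does not cross 180°.
Leg 2: -164.2° → -48.0°, shortest Δλ = 116.2° (east) — does not cross 180°.
Leg 3: -48.0° → +111.7°, shortest Δλ = 159.7° (east) — does not cross 180°.
Leg 4: +111.7° → -52.7°, shortest Δλ = -164.4° (west) — does not cross 180°.
Leg 5: -52.7° → -152.7°, shortest Δλ = -100.0° (west) — does not cross 180°.
Total crossings: 0.

0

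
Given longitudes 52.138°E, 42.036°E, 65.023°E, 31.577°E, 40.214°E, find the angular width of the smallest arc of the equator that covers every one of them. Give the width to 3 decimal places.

Sort the longitudes: +31.577°, +40.214°, +42.036°, +52.138°, +65.023°.
Eastward gaps between consecutive values (wrapping around): 8.637°, 1.822°, 10.102°, 12.885°, 326.554°.
Largest gap = 326.554° ⇒ minimal covering band is its complement: 360° − 326.554° = 33.446°.
Band runs from +31.577° eastward to +65.023°.

33.446°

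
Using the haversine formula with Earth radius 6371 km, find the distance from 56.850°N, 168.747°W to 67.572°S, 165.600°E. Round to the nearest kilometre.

Δλ = 165.600 − -168.747 = 334.347°; wrapped into (−180°, 180°]: -25.653°.
Δφ = -67.572 − 56.850 = -124.422°.
a = sin²(Δφ/2) + cos φ₁ · cos φ₂ · sin²(Δλ/2) = 0.792924.
c = 2·atan2(√a, √(1−a)) = 2.19672 rad → d = 6371·c ≈ 13995.32 km.

13995 km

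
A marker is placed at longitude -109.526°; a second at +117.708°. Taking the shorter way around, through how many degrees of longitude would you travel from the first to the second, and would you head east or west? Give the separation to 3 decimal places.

Raw difference: 117.708 − -109.526 = 227.234°.
Normalise into (−180°, 180°]: 227.234° − 360° = -132.766°.
Negative ⇒ the second point lies to the west; separation 132.766°.

132.766° west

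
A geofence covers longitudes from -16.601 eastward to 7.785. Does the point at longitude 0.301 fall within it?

Band width going east from -16.601° to +7.785°: ((7.785 − -16.601) mod 360) = 24.386°.
Offset of +0.301° east of the west edge: ((0.301 − -16.601) mod 360) = 16.902°.
16.902° ≤ 24.386° ⇒ inside.

Yes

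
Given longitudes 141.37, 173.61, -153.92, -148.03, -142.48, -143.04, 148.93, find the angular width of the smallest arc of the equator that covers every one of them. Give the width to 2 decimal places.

76.15°

Sort the longitudes: -153.92°, -148.03°, -143.04°, -142.48°, +141.37°, +148.93°, +173.61°.
Eastward gaps between consecutive values (wrapping around): 5.89°, 4.99°, 0.56°, 283.85°, 7.56°, 24.68°, 32.47°.
Largest gap = 283.85° ⇒ minimal covering band is its complement: 360° − 283.85° = 76.15°.
Band runs from +141.37° eastward to -142.48°, crossing the antimeridian.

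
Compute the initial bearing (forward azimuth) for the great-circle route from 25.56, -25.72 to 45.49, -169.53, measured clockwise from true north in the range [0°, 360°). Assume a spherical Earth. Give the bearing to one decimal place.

335.0°

Δλ = -169.53 − -25.72 = -143.81°.
θ = atan2( sin Δλ · cos φ₂ , cos φ₁ · sin φ₂ − sin φ₁ · cos φ₂ · cos Δλ )
  = atan2(-0.41394, 0.88745) = -25.006° → normalised to [0°, 360°): 334.994°.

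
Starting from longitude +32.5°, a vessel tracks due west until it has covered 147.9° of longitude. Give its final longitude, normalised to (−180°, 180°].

Start at +32.5°; shift −147.9° → -115.4°.
-115.4° already lies in (−180°, 180°].

-115.4°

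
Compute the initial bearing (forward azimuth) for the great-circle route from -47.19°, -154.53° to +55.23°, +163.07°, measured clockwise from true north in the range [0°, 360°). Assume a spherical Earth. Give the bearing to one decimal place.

Δλ = 163.07 − -154.53 = 317.60°; wrapped into (−180°, 180°]: -42.40°.
θ = atan2( sin Δλ · cos φ₂ , cos φ₁ · sin φ₂ − sin φ₁ · cos φ₂ · cos Δλ )
  = atan2(-0.38454, 0.86718) = -23.915° → normalised to [0°, 360°): 336.085°.

336.1°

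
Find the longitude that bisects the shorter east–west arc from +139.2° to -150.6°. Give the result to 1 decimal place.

Signed shortest Δλ from +139.2° to -150.6° is +70.2°.
Midpoint longitude = +139.2° + (+70.2°)/2 = +139.2° + 35.1° = +174.3°.
(The naïve average (+139.2 + -150.6)/2 = -5.7° is on the wrong side of the globe.)

+174.3°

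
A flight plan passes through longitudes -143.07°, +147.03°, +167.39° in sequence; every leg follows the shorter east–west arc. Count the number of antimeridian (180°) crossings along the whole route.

Leg 1: -143.07° → +147.03°, shortest Δλ = -69.9° (west) — crosses 180°.
Leg 2: +147.03° → +167.39°, shortest Δλ = 20.36° (east) — does not cross 180°.
Total crossings: 1.

1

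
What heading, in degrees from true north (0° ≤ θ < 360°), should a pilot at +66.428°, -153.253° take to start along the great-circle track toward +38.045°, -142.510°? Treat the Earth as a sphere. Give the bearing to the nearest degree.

Δλ = -142.510 − -153.253 = 10.743°.
θ = atan2( sin Δλ · cos φ₂ , cos φ₁ · sin φ₂ − sin φ₁ · cos φ₂ · cos Δλ )
  = atan2(0.14680, -0.46271) = 162.398° → normalised to [0°, 360°): 162.398°.

162°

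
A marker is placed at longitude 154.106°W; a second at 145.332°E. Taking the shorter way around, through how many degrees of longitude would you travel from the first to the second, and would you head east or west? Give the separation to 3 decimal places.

60.562° west

Raw difference: 145.332 − -154.106 = 299.438°.
Normalise into (−180°, 180°]: 299.438° − 360° = -60.562°.
Negative ⇒ the second point lies to the west; separation 60.562°.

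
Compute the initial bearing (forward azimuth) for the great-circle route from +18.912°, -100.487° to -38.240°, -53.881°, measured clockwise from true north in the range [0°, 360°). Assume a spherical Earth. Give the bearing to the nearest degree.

Δλ = -53.881 − -100.487 = 46.606°.
θ = atan2( sin Δλ · cos φ₂ , cos φ₁ · sin φ₂ − sin φ₁ · cos φ₂ · cos Δλ )
  = atan2(0.57073, -0.76044) = 143.111° → normalised to [0°, 360°): 143.111°.

143°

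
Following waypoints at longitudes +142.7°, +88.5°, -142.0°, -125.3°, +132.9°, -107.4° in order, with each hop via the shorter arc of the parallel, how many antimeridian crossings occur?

3

Leg 1: +142.7° → +88.5°, shortest Δλ = -54.2° (west) — does not cross 180°.
Leg 2: +88.5° → -142.0°, shortest Δλ = 129.5° (east) — crosses 180°.
Leg 3: -142.0° → -125.3°, shortest Δλ = 16.7° (east) — does not cross 180°.
Leg 4: -125.3° → +132.9°, shortest Δλ = -101.8° (west) — crosses 180°.
Leg 5: +132.9° → -107.4°, shortest Δλ = 119.7° (east) — crosses 180°.
Total crossings: 3.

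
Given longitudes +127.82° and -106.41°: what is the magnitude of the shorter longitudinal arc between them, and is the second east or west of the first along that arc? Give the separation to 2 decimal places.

Raw difference: -106.41 − 127.82 = -234.23°.
Normalise into (−180°, 180°]: -234.23° + 360° = 125.77°.
Positive ⇒ the second point lies to the east; separation 125.77°.

125.77° east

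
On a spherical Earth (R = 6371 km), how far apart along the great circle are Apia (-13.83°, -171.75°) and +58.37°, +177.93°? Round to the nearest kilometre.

Δλ = 177.93 − -171.75 = 349.68°; wrapped into (−180°, 180°]: -10.32°.
Δφ = 58.37 − -13.83 = 72.20°.
a = sin²(Δφ/2) + cos φ₁ · cos φ₂ · sin²(Δλ/2) = 0.351271.
c = 2·atan2(√a, √(1−a)) = 1.26877 rad → d = 6371·c ≈ 8083.32 km.

8083 km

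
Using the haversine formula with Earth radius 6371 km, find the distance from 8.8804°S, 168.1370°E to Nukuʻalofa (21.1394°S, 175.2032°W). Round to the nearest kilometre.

2246 km

Δλ = -175.2032 − 168.1370 = -343.3402°; wrapped into (−180°, 180°]: 16.6598°.
Δφ = -21.1394 − -8.8804 = -12.2590°.
a = sin²(Δφ/2) + cos φ₁ · cos φ₂ · sin²(Δλ/2) = 0.030742.
c = 2·atan2(√a, √(1−a)) = 0.35249 rad → d = 6371·c ≈ 2245.72 km.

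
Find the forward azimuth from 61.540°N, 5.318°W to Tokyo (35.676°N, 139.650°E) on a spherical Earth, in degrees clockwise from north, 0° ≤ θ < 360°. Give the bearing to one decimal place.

28.4°

Δλ = 139.650 − -5.318 = 144.968°.
θ = atan2( sin Δλ · cos φ₂ , cos φ₁ · sin φ₂ − sin φ₁ · cos φ₂ · cos Δλ )
  = atan2(0.46630, 0.86270) = 28.392° → normalised to [0°, 360°): 28.392°.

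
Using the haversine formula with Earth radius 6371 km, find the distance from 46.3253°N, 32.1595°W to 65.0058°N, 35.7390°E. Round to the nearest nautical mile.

2405 nmi

Δλ = 35.7390 − -32.1595 = 67.8985°.
Δφ = 65.0058 − 46.3253 = 18.6805°.
a = sin²(Δφ/2) + cos φ₁ · cos φ₂ · sin²(Δλ/2) = 0.117340.
c = 2·atan2(√a, √(1−a)) = 0.69926 rad → d = 6371·c ≈ 4454.97 km ≈ 2405.49 nmi.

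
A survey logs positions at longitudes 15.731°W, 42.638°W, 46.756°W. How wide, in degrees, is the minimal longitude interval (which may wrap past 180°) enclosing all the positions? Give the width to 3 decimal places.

Sort the longitudes: -46.756°, -42.638°, -15.731°.
Eastward gaps between consecutive values (wrapping around): 4.118°, 26.907°, 328.975°.
Largest gap = 328.975° ⇒ minimal covering band is its complement: 360° − 328.975° = 31.025°.
Band runs from -46.756° eastward to -15.731°.

31.025°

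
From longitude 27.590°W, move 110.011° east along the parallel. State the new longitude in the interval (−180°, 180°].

Start at -27.590°; shift +110.011° → +82.421°.
+82.421° already lies in (−180°, 180°].

82.421°E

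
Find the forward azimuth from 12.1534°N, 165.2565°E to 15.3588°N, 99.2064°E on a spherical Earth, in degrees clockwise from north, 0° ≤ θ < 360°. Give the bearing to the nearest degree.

281°

Δλ = 99.2064 − 165.2565 = -66.0501°.
θ = atan2( sin Δλ · cos φ₂ , cos φ₁ · sin φ₂ − sin φ₁ · cos φ₂ · cos Δλ )
  = atan2(-0.88126, 0.17652) = -78.674° → normalised to [0°, 360°): 281.326°.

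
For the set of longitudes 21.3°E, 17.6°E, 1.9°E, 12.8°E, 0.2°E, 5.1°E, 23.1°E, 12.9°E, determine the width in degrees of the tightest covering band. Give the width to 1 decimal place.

Sort the longitudes: +0.2°, +1.9°, +5.1°, +12.8°, +12.9°, +17.6°, +21.3°, +23.1°.
Eastward gaps between consecutive values (wrapping around): 1.7°, 3.2°, 7.7°, 0.1°, 4.7°, 3.7°, 1.8°, 337.1°.
Largest gap = 337.1° ⇒ minimal covering band is its complement: 360° − 337.1° = 22.9°.
Band runs from +0.2° eastward to +23.1°.

22.9°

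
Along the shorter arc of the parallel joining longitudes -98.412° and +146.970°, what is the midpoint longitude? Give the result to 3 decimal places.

-155.721°

Signed shortest Δλ from -98.412° to +146.970° is -114.618°.
Midpoint longitude = -98.412° + (-114.618°)/2 = -98.412° − 57.309° = -155.721°.
(The naïve average (-98.412 + +146.970)/2 = 24.279° is on the wrong side of the globe.)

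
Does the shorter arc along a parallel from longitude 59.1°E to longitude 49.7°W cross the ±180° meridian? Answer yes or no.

No

Signed shortest Δλ = ((-49.7 − 59.1 + 180) mod 360) − 180 = -108.8°.
Going west by 108.8° from +59.1° reaches -49.7° without touching 180°.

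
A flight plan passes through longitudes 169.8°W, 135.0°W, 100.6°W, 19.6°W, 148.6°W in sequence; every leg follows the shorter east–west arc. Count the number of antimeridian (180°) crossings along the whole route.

Leg 1: -169.8° → -135.0°, shortest Δλ = 34.8° (east) — does not cross 180°.
Leg 2: -135.0° → -100.6°, shortest Δλ = 34.4° (east) — does not cross 180°.
Leg 3: -100.6° → -19.6°, shortest Δλ = 81.0° (east) — does not cross 180°.
Leg 4: -19.6° → -148.6°, shortest Δλ = -129.0° (west) — does not cross 180°.
Total crossings: 0.

0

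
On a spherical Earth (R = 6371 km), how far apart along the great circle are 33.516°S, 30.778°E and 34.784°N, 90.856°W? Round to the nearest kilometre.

14721 km

Δλ = -90.856 − 30.778 = -121.634°.
Δφ = 34.784 − -33.516 = 68.300°.
a = sin²(Δφ/2) + cos φ₁ · cos φ₂ · sin²(Δλ/2) = 0.837075.
c = 2·atan2(√a, √(1−a)) = 2.31061 rad → d = 6371·c ≈ 14720.89 km.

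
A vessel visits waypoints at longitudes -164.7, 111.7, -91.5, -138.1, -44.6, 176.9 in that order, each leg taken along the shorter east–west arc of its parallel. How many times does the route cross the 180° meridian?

Leg 1: -164.7° → +111.7°, shortest Δλ = -83.6° (west) — crosses 180°.
Leg 2: +111.7° → -91.5°, shortest Δλ = 156.8° (east) — crosses 180°.
Leg 3: -91.5° → -138.1°, shortest Δλ = -46.6° (west) — does not cross 180°.
Leg 4: -138.1° → -44.6°, shortest Δλ = 93.5° (east) — does not cross 180°.
Leg 5: -44.6° → +176.9°, shortest Δλ = -138.5° (west) — crosses 180°.
Total crossings: 3.

3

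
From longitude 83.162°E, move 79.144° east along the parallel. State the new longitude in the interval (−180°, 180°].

162.306°E

Start at +83.162°; shift +79.144° → +162.306°.
+162.306° already lies in (−180°, 180°].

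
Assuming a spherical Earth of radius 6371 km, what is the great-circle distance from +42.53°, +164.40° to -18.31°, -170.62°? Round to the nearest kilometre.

Δλ = -170.62 − 164.40 = -335.02°; wrapped into (−180°, 180°]: 24.98°.
Δφ = -18.31 − 42.53 = -60.84°.
a = sin²(Δφ/2) + cos φ₁ · cos φ₂ · sin²(Δλ/2) = 0.289098.
c = 2·atan2(√a, √(1−a)) = 1.13536 rad → d = 6371·c ≈ 7233.39 km.

7233 km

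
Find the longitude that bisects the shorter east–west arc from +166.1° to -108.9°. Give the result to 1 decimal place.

Signed shortest Δλ from +166.1° to -108.9° is +85.0°.
Midpoint longitude = +166.1° + (+85.0°)/2 = +166.1° + 42.5° = +208.6°.
Normalise into (−180°, 180°]: -151.4°.
(The naïve average (+166.1 + -108.9)/2 = 28.6° is on the wrong side of the globe.)

-151.4°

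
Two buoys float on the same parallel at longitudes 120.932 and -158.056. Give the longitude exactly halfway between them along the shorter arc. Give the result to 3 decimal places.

+161.438°

Signed shortest Δλ from +120.932° to -158.056° is +81.012°.
Midpoint longitude = +120.932° + (+81.012°)/2 = +120.932° + 40.506° = +161.438°.
(The naïve average (+120.932 + -158.056)/2 = -18.562° is on the wrong side of the globe.)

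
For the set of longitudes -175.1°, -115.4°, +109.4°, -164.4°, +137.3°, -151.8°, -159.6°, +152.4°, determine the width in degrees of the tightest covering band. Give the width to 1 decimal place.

Sort the longitudes: -175.1°, -164.4°, -159.6°, -151.8°, -115.4°, +109.4°, +137.3°, +152.4°.
Eastward gaps between consecutive values (wrapping around): 10.7°, 4.8°, 7.8°, 36.4°, 224.8°, 27.9°, 15.1°, 32.5°.
Largest gap = 224.8° ⇒ minimal covering band is its complement: 360° − 224.8° = 135.2°.
Band runs from +109.4° eastward to -115.4°, crossing the antimeridian.

135.2°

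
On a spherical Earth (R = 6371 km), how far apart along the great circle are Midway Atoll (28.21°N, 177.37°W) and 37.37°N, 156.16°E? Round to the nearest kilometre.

Δλ = 156.16 − -177.37 = 333.53°; wrapped into (−180°, 180°]: -26.47°.
Δφ = 37.37 − 28.21 = 9.16°.
a = sin²(Δφ/2) + cos φ₁ · cos φ₂ · sin²(Δλ/2) = 0.043085.
c = 2·atan2(√a, √(1−a)) = 0.41818 rad → d = 6371·c ≈ 2664.22 km.

2664 km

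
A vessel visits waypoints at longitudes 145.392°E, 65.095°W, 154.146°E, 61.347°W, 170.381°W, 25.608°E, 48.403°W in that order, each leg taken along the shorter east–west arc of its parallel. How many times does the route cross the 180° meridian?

4

Leg 1: +145.392° → -65.095°, shortest Δλ = 149.513° (east) — crosses 180°.
Leg 2: -65.095° → +154.146°, shortest Δλ = -140.759° (west) — crosses 180°.
Leg 3: +154.146° → -61.347°, shortest Δλ = 144.507° (east) — crosses 180°.
Leg 4: -61.347° → -170.381°, shortest Δλ = -109.034° (west) — does not cross 180°.
Leg 5: -170.381° → +25.608°, shortest Δλ = -164.011° (west) — crosses 180°.
Leg 6: +25.608° → -48.403°, shortest Δλ = -74.011° (west) — does not cross 180°.
Total crossings: 4.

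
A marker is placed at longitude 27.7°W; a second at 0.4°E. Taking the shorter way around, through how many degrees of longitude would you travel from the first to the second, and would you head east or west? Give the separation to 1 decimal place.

Raw difference: 0.4 − -27.7 = 28.1°.
Normalise into (−180°, 180°]: 28.1° stays 28.1°.
Positive ⇒ the second point lies to the east; separation 28.1°.

28.1° east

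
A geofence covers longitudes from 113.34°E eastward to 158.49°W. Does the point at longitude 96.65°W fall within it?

Band width going east from +113.34° to -158.49°: ((-158.49 − 113.34) mod 360) = 88.17°.
Offset of -96.65° east of the west edge: ((-96.65 − 113.34) mod 360) = 150.01°.
150.01° > 88.17° ⇒ outside.

No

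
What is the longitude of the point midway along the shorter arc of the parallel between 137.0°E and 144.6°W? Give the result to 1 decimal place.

176.2°E

Signed shortest Δλ from +137.0° to -144.6° is +78.4°.
Midpoint longitude = +137.0° + (+78.4°)/2 = +137.0° + 39.2° = +176.2°.
(The naïve average (+137.0 + -144.6)/2 = -3.8° is on the wrong side of the globe.)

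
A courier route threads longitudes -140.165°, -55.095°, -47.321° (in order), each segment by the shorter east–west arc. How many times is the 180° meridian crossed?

Leg 1: -140.165° → -55.095°, shortest Δλ = 85.07° (east) — does not cross 180°.
Leg 2: -55.095° → -47.321°, shortest Δλ = 7.774° (east) — does not cross 180°.
Total crossings: 0.

0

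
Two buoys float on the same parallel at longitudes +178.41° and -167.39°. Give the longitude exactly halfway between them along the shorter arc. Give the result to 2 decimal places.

-174.49°

Signed shortest Δλ from +178.41° to -167.39° is +14.20°.
Midpoint longitude = +178.41° + (+14.20°)/2 = +178.41° + 7.10° = +185.51°.
Normalise into (−180°, 180°]: -174.49°.
(The naïve average (+178.41 + -167.39)/2 = 5.51° is on the wrong side of the globe.)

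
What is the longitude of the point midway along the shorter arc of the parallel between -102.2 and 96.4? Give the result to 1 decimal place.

+177.1°

Signed shortest Δλ from -102.2° to +96.4° is -161.4°.
Midpoint longitude = -102.2° + (-161.4°)/2 = -102.2° − 80.7° = -182.9°.
Normalise into (−180°, 180°]: +177.1°.
(The naïve average (-102.2 + +96.4)/2 = -2.9° is on the wrong side of the globe.)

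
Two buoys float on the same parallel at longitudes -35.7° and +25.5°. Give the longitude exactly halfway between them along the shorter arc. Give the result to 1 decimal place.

Signed shortest Δλ from -35.7° to +25.5° is +61.2°.
Midpoint longitude = -35.7° + (+61.2°)/2 = -35.7° + 30.6° = -5.1°.

-5.1°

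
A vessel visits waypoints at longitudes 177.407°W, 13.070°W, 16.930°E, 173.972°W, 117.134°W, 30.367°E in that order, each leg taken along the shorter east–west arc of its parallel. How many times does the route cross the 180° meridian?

Leg 1: -177.407° → -13.070°, shortest Δλ = 164.337° (east) — does not cross 180°.
Leg 2: -13.070° → +16.930°, shortest Δλ = 30.0° (east) — does not cross 180°.
Leg 3: +16.930° → -173.972°, shortest Δλ = 169.098° (east) — crosses 180°.
Leg 4: -173.972° → -117.134°, shortest Δλ = 56.838° (east) — does not cross 180°.
Leg 5: -117.134° → +30.367°, shortest Δλ = 147.501° (east) — does not cross 180°.
Total crossings: 1.

1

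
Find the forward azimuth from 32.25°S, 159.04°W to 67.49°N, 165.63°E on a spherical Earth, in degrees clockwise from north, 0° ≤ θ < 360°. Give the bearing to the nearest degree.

347°

Δλ = 165.63 − -159.04 = 324.67°; wrapped into (−180°, 180°]: -35.33°.
θ = atan2( sin Δλ · cos φ₂ , cos φ₁ · sin φ₂ − sin φ₁ · cos φ₂ · cos Δλ )
  = atan2(-0.22139, 0.94796) = -13.146° → normalised to [0°, 360°): 346.854°.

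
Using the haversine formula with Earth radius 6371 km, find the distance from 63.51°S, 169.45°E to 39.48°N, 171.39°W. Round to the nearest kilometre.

11577 km

Δλ = -171.39 − 169.45 = -340.84°; wrapped into (−180°, 180°]: 19.16°.
Δφ = 39.48 − -63.51 = 102.99°.
a = sin²(Δφ/2) + cos φ₁ · cos φ₂ · sin²(Δλ/2) = 0.621926.
c = 2·atan2(√a, √(1−a)) = 1.81713 rad → d = 6371·c ≈ 11576.95 km.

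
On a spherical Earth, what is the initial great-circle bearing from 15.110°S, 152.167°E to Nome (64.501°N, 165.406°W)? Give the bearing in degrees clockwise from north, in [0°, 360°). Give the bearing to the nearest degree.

Δλ = -165.406 − 152.167 = -317.573°; wrapped into (−180°, 180°]: 42.427°.
θ = atan2( sin Δλ · cos φ₂ , cos φ₁ · sin φ₂ − sin φ₁ · cos φ₂ · cos Δλ )
  = atan2(0.29043, 0.95422) = 16.929° → normalised to [0°, 360°): 16.929°.

17°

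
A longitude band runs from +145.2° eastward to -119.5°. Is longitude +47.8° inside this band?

Band width going east from +145.2° to -119.5°: ((-119.5 − 145.2) mod 360) = 95.3°.
Offset of +47.8° east of the west edge: ((47.8 − 145.2) mod 360) = 262.6°.
262.6° > 95.3° ⇒ outside.

No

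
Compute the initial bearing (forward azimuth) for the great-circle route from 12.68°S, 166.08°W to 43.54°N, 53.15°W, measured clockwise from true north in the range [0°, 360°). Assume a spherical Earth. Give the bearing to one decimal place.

Δλ = -53.15 − -166.08 = 112.93°.
θ = atan2( sin Δλ · cos φ₂ , cos φ₁ · sin φ₂ − sin φ₁ · cos φ₂ · cos Δλ )
  = atan2(0.66761, 0.61007) = 47.579° → normalised to [0°, 360°): 47.579°.

47.6°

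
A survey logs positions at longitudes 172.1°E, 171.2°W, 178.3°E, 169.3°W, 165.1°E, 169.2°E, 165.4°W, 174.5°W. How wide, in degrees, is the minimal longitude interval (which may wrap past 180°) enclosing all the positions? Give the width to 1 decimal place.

29.5°

Sort the longitudes: -174.5°, -171.2°, -169.3°, -165.4°, +165.1°, +169.2°, +172.1°, +178.3°.
Eastward gaps between consecutive values (wrapping around): 3.3°, 1.9°, 3.9°, 330.5°, 4.1°, 2.9°, 6.2°, 7.2°.
Largest gap = 330.5° ⇒ minimal covering band is its complement: 360° − 330.5° = 29.5°.
Band runs from +165.1° eastward to -165.4°, crossing the antimeridian.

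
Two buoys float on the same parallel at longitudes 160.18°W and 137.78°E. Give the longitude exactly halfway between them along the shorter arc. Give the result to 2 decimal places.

168.80°E

Signed shortest Δλ from -160.18° to +137.78° is -62.04°.
Midpoint longitude = -160.18° + (-62.04°)/2 = -160.18° − 31.02° = -191.20°.
Normalise into (−180°, 180°]: +168.80°.
(The naïve average (-160.18 + +137.78)/2 = -11.2° is on the wrong side of the globe.)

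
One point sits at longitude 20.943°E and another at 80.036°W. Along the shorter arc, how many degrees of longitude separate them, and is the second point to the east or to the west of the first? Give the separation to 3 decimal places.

100.979° west

Raw difference: -80.036 − 20.943 = -100.979°.
Normalise into (−180°, 180°]: -100.979° stays -100.979°.
Negative ⇒ the second point lies to the west; separation 100.979°.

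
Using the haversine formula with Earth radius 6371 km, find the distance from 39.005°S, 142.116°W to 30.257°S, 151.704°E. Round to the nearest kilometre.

Δλ = 151.704 − -142.116 = 293.820°; wrapped into (−180°, 180°]: -66.180°.
Δφ = -30.257 − -39.005 = 8.748°.
a = sin²(Δφ/2) + cos φ₁ · cos φ₂ · sin²(Δλ/2) = 0.205889.
c = 2·atan2(√a, √(1−a)) = 0.94194 rad → d = 6371·c ≈ 6001.08 km.

6001 km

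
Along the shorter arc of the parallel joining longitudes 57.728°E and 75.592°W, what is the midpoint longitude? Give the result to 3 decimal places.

8.932°W

Signed shortest Δλ from +57.728° to -75.592° is -133.320°.
Midpoint longitude = +57.728° + (-133.320°)/2 = +57.728° − 66.660° = -8.932°.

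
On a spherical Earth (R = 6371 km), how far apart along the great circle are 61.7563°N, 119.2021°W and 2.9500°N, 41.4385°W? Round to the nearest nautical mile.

4901 nmi

Δλ = -41.4385 − -119.2021 = 77.7636°.
Δφ = 2.9500 − 61.7563 = -58.8063°.
a = sin²(Δφ/2) + cos φ₁ · cos φ₂ · sin²(Δλ/2) = 0.427249.
c = 2·atan2(√a, √(1−a)) = 1.42478 rad → d = 6371·c ≈ 9077.25 km ≈ 4901.32 nmi.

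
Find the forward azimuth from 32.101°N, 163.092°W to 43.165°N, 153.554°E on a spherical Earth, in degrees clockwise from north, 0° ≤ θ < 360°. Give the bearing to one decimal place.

Δλ = 153.554 − -163.092 = 316.646°; wrapped into (−180°, 180°]: -43.354°.
θ = atan2( sin Δλ · cos φ₂ , cos φ₁ · sin φ₂ − sin φ₁ · cos φ₂ · cos Δλ )
  = atan2(-0.50073, 0.29767) = -59.269° → normalised to [0°, 360°): 300.731°.

300.7°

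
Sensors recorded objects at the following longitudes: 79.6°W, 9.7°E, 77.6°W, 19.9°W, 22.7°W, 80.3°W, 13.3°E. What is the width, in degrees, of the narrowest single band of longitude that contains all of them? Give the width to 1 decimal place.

93.6°

Sort the longitudes: -80.3°, -79.6°, -77.6°, -22.7°, -19.9°, +9.7°, +13.3°.
Eastward gaps between consecutive values (wrapping around): 0.7°, 2.0°, 54.9°, 2.8°, 29.6°, 3.6°, 266.4°.
Largest gap = 266.4° ⇒ minimal covering band is its complement: 360° − 266.4° = 93.6°.
Band runs from -80.3° eastward to +13.3°.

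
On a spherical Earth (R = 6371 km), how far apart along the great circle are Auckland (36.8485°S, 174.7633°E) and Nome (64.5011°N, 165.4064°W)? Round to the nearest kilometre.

Δλ = -165.4064 − 174.7633 = -340.1697°; wrapped into (−180°, 180°]: 19.8303°.
Δφ = 64.5011 − -36.8485 = 101.3496°.
a = sin²(Δφ/2) + cos φ₁ · cos φ₂ · sin²(Δλ/2) = 0.608611.
c = 2·atan2(√a, √(1−a)) = 1.78976 rad → d = 6371·c ≈ 11402.59 km.

11403 km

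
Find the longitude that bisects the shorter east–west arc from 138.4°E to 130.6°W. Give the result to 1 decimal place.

176.1°W

Signed shortest Δλ from +138.4° to -130.6° is +91.0°.
Midpoint longitude = +138.4° + (+91.0°)/2 = +138.4° + 45.5° = +183.9°.
Normalise into (−180°, 180°]: -176.1°.
(The naïve average (+138.4 + -130.6)/2 = 3.9° is on the wrong side of the globe.)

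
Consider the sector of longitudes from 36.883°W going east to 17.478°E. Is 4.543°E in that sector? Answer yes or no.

Band width going east from -36.883° to +17.478°: ((17.478 − -36.883) mod 360) = 54.361°.
Offset of +4.543° east of the west edge: ((4.543 − -36.883) mod 360) = 41.426°.
41.426° ≤ 54.361° ⇒ inside.

Yes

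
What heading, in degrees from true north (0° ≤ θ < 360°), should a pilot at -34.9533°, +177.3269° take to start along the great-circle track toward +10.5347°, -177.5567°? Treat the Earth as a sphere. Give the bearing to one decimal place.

7.0°

Δλ = -177.5567 − 177.3269 = -354.8836°; wrapped into (−180°, 180°]: 5.1164°.
θ = atan2( sin Δλ · cos φ₂ , cos φ₁ · sin φ₂ − sin φ₁ · cos φ₂ · cos Δλ )
  = atan2(0.08768, 0.71086) = 7.031° → normalised to [0°, 360°): 7.031°.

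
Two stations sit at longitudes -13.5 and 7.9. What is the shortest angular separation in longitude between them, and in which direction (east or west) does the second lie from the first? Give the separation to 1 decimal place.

Raw difference: 7.9 − -13.5 = 21.4°.
Normalise into (−180°, 180°]: 21.4° stays 21.4°.
Positive ⇒ the second point lies to the east; separation 21.4°.

21.4° east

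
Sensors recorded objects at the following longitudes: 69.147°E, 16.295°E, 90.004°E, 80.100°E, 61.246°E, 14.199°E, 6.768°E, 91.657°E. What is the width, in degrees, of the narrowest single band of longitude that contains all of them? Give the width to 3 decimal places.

84.889°

Sort the longitudes: +6.768°, +14.199°, +16.295°, +61.246°, +69.147°, +80.100°, +90.004°, +91.657°.
Eastward gaps between consecutive values (wrapping around): 7.431°, 2.096°, 44.951°, 7.901°, 10.953°, 9.904°, 1.653°, 275.111°.
Largest gap = 275.111° ⇒ minimal covering band is its complement: 360° − 275.111° = 84.889°.
Band runs from +6.768° eastward to +91.657°.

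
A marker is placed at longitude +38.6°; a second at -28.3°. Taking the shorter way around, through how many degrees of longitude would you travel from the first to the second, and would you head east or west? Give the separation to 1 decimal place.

Raw difference: -28.3 − 38.6 = -66.9°.
Normalise into (−180°, 180°]: -66.9° stays -66.9°.
Negative ⇒ the second point lies to the west; separation 66.9°.

66.9° west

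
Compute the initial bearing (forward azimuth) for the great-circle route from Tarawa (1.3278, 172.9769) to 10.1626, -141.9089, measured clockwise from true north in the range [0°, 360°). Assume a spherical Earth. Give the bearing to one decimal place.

77.1°

Δλ = -141.9089 − 172.9769 = -314.8858°; wrapped into (−180°, 180°]: 45.1142°.
θ = atan2( sin Δλ · cos φ₂ , cos φ₁ · sin φ₂ − sin φ₁ · cos φ₂ · cos Δλ )
  = atan2(0.69740, 0.16030) = 77.055° → normalised to [0°, 360°): 77.055°.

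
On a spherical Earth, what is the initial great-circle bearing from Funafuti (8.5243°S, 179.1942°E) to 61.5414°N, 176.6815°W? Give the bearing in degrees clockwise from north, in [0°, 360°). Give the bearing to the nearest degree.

Δλ = -176.6815 − 179.1942 = -355.8757°; wrapped into (−180°, 180°]: 4.1243°.
θ = atan2( sin Δλ · cos φ₂ , cos φ₁ · sin φ₂ − sin φ₁ · cos φ₂ · cos Δλ )
  = atan2(0.03427, 0.93990) = 2.088° → normalised to [0°, 360°): 2.088°.

2°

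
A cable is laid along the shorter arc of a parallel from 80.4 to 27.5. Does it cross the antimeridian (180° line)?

Signed shortest Δλ = ((27.5 − 80.4 + 180) mod 360) − 180 = -52.9°.
Going west by 52.9° from +80.4° reaches +27.5° without touching 180°.

No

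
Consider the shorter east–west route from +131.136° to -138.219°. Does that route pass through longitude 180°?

Naïve |-138.219 − 131.136| = 269.355° > 180°, so the shorter arc goes the other way round — across 180°.
Signed shortest Δλ = ((-138.219 − 131.136 + 180) mod 360) − 180 = 90.645°.
Going east by 90.645° from +131.136° passes through 180° before reaching -138.219°.

Yes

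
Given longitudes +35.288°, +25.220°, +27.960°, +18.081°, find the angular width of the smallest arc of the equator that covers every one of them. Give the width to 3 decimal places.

Sort the longitudes: +18.081°, +25.220°, +27.960°, +35.288°.
Eastward gaps between consecutive values (wrapping around): 7.139°, 2.740°, 7.328°, 342.793°.
Largest gap = 342.793° ⇒ minimal covering band is its complement: 360° − 342.793° = 17.207°.
Band runs from +18.081° eastward to +35.288°.

17.207°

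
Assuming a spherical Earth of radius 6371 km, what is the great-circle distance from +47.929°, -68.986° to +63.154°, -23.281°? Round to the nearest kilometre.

3238 km

Δλ = -23.281 − -68.986 = 45.705°.
Δφ = 63.154 − 47.929 = 15.225°.
a = sin²(Δφ/2) + cos φ₁ · cos φ₂ · sin²(Δλ/2) = 0.063187.
c = 2·atan2(√a, √(1−a)) = 0.50819 rad → d = 6371·c ≈ 3237.68 km.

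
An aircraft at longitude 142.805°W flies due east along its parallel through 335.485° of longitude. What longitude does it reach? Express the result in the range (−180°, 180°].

167.320°W

Start at -142.805°; shift +335.485° → +192.680°.
+192.680° lies outside (−180°, 180°]; subtract 360° → -167.320°.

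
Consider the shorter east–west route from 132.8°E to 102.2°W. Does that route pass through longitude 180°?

Yes

Naïve |-102.2 − 132.8| = 235.0° > 180°, so the shorter arc goes the other way round — across 180°.
Signed shortest Δλ = ((-102.2 − 132.8 + 180) mod 360) − 180 = 125.0°.
Going east by 125.0° from +132.8° passes through 180° before reaching -102.2°.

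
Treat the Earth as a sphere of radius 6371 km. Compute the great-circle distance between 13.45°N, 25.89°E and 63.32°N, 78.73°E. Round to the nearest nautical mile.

3714 nmi

Δλ = 78.73 − 25.89 = 52.84°.
Δφ = 63.32 − 13.45 = 49.87°.
a = sin²(Δφ/2) + cos φ₁ · cos φ₂ · sin²(Δλ/2) = 0.264194.
c = 2·atan2(√a, √(1−a)) = 1.07968 rad → d = 6371·c ≈ 6878.63 km ≈ 3714.16 nmi.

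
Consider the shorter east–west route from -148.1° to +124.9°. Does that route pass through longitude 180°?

Yes

Naïve |124.9 − -148.1| = 273.0° > 180°, so the shorter arc goes the other way round — across 180°.
Signed shortest Δλ = ((124.9 − -148.1 + 180) mod 360) − 180 = -87.0°.
Going west by 87.0° from -148.1° passes through 180° before reaching +124.9°.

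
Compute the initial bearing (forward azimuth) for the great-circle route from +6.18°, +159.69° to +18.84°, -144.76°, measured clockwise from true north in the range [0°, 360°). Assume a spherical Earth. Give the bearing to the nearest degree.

71°

Δλ = -144.76 − 159.69 = -304.45°; wrapped into (−180°, 180°]: 55.55°.
θ = atan2( sin Δλ · cos φ₂ , cos φ₁ · sin φ₂ − sin φ₁ · cos φ₂ · cos Δλ )
  = atan2(0.78044, 0.26341) = 71.349° → normalised to [0°, 360°): 71.349°.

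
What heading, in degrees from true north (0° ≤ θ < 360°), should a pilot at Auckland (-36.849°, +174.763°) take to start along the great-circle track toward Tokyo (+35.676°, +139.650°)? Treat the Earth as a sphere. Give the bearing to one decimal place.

331.6°

Δλ = 139.650 − 174.763 = -35.113°.
θ = atan2( sin Δλ · cos φ₂ , cos φ₁ · sin φ₂ − sin φ₁ · cos φ₂ · cos Δλ )
  = atan2(-0.46724, 0.86519) = -28.371° → normalised to [0°, 360°): 331.629°.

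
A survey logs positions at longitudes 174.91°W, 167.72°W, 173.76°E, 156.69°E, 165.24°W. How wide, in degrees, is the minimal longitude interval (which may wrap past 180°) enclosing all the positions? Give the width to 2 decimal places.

38.07°

Sort the longitudes: -174.91°, -167.72°, -165.24°, +156.69°, +173.76°.
Eastward gaps between consecutive values (wrapping around): 7.19°, 2.48°, 321.93°, 17.07°, 11.33°.
Largest gap = 321.93° ⇒ minimal covering band is its complement: 360° − 321.93° = 38.07°.
Band runs from +156.69° eastward to -165.24°, crossing the antimeridian.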